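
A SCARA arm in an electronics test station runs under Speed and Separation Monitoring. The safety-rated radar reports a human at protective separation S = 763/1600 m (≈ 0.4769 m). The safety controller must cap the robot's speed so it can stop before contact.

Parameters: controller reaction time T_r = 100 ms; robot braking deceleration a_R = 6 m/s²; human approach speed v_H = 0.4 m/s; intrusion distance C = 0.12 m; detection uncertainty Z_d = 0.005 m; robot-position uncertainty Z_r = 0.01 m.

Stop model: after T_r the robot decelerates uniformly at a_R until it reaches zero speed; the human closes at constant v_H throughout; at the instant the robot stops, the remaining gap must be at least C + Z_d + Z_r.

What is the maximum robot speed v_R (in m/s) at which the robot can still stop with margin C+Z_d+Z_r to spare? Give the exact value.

v_R_max = 23/20 m/s = 1.1500 m/s

quadratic (1/12)·v² + (1/6)·v + (-483/1600) = 0
  disc = (1/6)² − 4·(1/12)·(-483/1600) = 1849/14400 ; √disc = 43/120
  v_R = (−(1/6) + 43/120) / (2·(1/12)) = 23/20 m/s
check:
T_s = v_R/a_R = (23/20)/6 = 0.1917 s
robot in T_r: 1.1500·0.1000 = 0.1150 m
robot under decel: 1.1500²/(2·6.0000) = 0.1102 m
person approaches 0.4000·(0.1000+0.1917) = 0.1167 m
margins: 0.1200+0.0050+0.0100 = 0.1350 m
sum ≈ 0.1150+0.1102+0.1167+0.1350 ≈ 0.4769 m = S ✓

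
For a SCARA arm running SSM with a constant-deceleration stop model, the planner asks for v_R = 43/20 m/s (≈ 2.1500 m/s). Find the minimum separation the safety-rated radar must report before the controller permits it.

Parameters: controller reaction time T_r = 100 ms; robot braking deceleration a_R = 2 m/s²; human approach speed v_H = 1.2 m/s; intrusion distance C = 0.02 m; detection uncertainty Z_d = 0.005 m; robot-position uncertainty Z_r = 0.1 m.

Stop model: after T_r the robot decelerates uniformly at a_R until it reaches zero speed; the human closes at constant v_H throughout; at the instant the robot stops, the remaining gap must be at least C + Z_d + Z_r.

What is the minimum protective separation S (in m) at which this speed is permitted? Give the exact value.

stop time T_s = (43/20)/2 = 1.0750 s
robot covers v_R·T_r = 2.1500·0.1000 = 0.2150 m before braking
braking distance = 2.1500²/(2·2.0000) = 1.1556 m
human over T_r+T_s: 1.2000·(0.1000+1.0750) = 1.4100 m
residual clearance needed = 0.0200+0.0050+0.1000 = 0.1250 m
S_min ≈ 0.2150+1.1556+1.4100+0.1250  ⇒  S_min = 4649/1600 m

S_min = 4649/1600 m = 2.9056 m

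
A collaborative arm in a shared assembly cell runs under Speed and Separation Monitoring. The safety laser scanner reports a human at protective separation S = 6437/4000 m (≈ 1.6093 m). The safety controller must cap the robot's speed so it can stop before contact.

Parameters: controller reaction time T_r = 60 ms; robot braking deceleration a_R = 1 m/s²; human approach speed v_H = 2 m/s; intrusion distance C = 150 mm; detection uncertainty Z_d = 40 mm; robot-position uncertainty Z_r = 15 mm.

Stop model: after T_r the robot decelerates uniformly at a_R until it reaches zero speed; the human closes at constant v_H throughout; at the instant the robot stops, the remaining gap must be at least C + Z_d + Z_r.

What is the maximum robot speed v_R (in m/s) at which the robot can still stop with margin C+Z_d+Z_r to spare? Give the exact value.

v_R_max = 11/20 m/s = 0.5500 m/s

at the boundary: (1/2)·v² + (103/50)·v + (-5137/4000) = 0
  disc = (103/50)² − 4·(1/2)·(-5137/4000) = 68121/10000 ; √disc = 261/100
  v_R = (−(103/50) + 261/100) / (2·(1/2)) = 11/20 m/s
check:
T_s = v_R/a_R = (11/20)/1 = 0.5500 s
robot in T_r: 0.5500·0.0600 = 0.0330 m
braking distance = 0.5500²/(2·1.0000) = 0.1512 m
human over T_r+T_s: 2.0000·(0.0600+0.5500) = 1.2200 m
margins: 0.1500+0.0400+0.0150 = 0.2050 m
sum ≈ 0.0330+0.1512+1.2200+0.2050 ≈ 1.6093 m = S ✓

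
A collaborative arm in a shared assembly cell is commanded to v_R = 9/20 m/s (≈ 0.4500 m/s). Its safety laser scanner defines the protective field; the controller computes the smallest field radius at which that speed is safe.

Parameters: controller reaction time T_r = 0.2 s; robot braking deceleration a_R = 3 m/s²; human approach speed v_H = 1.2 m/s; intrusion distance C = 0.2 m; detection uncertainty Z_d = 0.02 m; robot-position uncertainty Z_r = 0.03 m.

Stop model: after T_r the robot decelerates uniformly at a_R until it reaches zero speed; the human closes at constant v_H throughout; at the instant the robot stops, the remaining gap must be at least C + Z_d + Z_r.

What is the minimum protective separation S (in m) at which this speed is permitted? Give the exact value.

braking lasts T_s = (9/20)/3 = 0.1500 s
robot in T_r: 0.4500·0.2000 = 0.0900 m
robot under decel: 0.4500²/(2·3.0000) = 0.0338 m
human closes 1.2000·0.3500 = 0.4200 m
C+Z_d+Z_r = 0.2000+0.0200+0.0300 = 0.2500 m
S_min ≈ 0.0900+0.0338+0.4200+0.2500  ⇒  S_min = 127/160 m

S_min = 127/160 m = 0.7937 m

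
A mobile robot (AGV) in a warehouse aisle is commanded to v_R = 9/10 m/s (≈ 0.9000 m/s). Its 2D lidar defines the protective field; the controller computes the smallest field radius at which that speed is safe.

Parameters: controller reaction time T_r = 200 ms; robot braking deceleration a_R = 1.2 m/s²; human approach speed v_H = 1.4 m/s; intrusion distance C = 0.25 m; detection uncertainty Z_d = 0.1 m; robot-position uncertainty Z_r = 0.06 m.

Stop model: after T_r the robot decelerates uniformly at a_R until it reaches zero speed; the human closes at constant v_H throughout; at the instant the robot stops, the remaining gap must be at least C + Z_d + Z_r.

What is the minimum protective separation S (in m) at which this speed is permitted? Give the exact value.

braking lasts T_s = (9/10)/(6/5) = 0.7500 s
robot covers v_R·T_r = 0.9000·0.2000 = 0.1800 m before braking
braking distance = 0.9000²/(2·1.2000) = 0.3375 m
human closes 1.4000·0.9500 = 1.3300 m
margins: 0.2500+0.1000+0.0600 = 0.4100 m
S_min ≈ 0.1800+0.3375+1.3300+0.4100  ⇒  S_min = 903/400 m

S_min = 903/400 m = 2.2575 m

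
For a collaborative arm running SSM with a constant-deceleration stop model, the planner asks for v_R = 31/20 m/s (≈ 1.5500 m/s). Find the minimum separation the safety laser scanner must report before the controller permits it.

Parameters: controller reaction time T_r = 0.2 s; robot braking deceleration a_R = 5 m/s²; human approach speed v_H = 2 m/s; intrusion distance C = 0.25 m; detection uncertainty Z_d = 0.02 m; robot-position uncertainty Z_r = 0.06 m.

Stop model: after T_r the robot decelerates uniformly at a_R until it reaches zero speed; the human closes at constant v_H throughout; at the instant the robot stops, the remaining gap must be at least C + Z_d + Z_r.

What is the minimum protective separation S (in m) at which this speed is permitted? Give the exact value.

S_min = 7601/4000 m = 1.9002 m

T_s = v_R/a_R = (31/20)/5 = 0.3100 s
robot covers v_R·T_r = 1.5500·0.2000 = 0.3100 m before braking
braking distance = 1.5500²/(2·5.0000) = 0.2402 m
human over T_r+T_s: 2.0000·(0.2000+0.3100) = 1.0200 m
margins: 0.2500+0.0200+0.0600 = 0.3300 m
S_min ≈ 0.3100+0.2402+1.0200+0.3300  ⇒  S_min = 7601/4000 m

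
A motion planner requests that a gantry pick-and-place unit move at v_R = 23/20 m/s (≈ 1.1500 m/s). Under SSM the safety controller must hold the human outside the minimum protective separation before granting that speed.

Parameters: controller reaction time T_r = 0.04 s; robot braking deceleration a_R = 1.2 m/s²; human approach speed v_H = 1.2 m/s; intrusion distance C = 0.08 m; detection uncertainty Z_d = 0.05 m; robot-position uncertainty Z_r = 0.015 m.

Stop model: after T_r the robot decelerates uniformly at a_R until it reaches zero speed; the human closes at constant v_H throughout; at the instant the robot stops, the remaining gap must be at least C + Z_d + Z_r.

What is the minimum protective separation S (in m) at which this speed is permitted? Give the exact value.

stop time T_s = (23/20)/(6/5) = 0.9583 s
robot in T_r: 1.1500·0.0400 = 0.0460 m
braking distance = 1.1500²/(2·1.2000) = 0.5510 m
human closes 1.2000·0.9983 = 1.1980 m
C+Z_d+Z_r = 0.0800+0.0500+0.0150 = 0.1450 m
S_min ≈ 0.0460+0.5510+1.1980+0.1450  ⇒  S_min = 46561/24000 m

S_min = 46561/24000 m = 1.9400 m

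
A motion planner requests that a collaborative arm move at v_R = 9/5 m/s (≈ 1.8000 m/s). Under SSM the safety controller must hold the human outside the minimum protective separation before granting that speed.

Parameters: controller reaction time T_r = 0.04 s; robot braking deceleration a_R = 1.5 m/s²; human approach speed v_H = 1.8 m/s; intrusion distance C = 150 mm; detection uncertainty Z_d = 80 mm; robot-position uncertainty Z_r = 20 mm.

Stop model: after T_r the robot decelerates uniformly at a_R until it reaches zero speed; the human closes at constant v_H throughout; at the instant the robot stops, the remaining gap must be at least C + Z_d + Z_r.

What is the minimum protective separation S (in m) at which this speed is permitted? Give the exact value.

S_min = 1817/500 m = 3.6340 m

stop time T_s = (9/5)/(3/2) = 1.2000 s
robot in T_r: 1.8000·0.0400 = 0.0720 m
braking distance = 1.8000²/(2·1.5000) = 1.0800 m
human closes 1.8000·1.2400 = 2.2320 m
C+Z_d+Z_r = 0.1500+0.0800+0.0200 = 0.2500 m
S_min ≈ 0.0720+1.0800+2.2320+0.2500  ⇒  S_min = 1817/500 m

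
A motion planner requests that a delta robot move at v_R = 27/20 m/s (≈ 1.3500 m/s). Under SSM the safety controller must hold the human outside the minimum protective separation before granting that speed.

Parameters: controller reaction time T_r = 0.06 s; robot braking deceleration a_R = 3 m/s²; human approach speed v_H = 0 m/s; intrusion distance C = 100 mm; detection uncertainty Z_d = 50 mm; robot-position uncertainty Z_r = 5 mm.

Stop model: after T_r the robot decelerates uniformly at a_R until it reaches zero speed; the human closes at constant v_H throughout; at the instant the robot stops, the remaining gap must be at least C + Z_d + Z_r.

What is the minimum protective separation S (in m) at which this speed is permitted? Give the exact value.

S_min = 2159/4000 m = 0.5397 m

T_s = v_R/a_R = (27/20)/3 = 0.4500 s
robot covers v_R·T_r = 1.3500·0.0600 = 0.0810 m before braking
braking distance = 1.3500²/(2·3.0000) = 0.3038 m
person approaches 0.0000·(0.0600+0.4500) = 0.0000 m
C+Z_d+Z_r = 0.1000+0.0500+0.0050 = 0.1550 m
S_min ≈ 0.0810+0.3038+0.0000+0.1550  ⇒  S_min = 2159/4000 m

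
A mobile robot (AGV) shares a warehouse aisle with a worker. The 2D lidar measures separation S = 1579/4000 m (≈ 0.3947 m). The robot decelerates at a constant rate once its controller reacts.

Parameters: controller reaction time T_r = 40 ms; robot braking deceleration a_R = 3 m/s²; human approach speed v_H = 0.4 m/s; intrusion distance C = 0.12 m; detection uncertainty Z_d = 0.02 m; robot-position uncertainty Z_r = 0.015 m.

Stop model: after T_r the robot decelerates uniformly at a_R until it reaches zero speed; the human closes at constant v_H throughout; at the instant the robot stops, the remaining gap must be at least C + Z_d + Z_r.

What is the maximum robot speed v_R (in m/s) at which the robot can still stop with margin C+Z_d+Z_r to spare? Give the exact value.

v_R_max = 3/4 m/s = 0.7500 m/s

at the boundary: (1/6)·v² + (13/75)·v + (-179/800) = 0
  disc = (13/75)² − 4·(1/6)·(-179/800) = 16129/90000 ; √disc = 127/300
  v_R = (−(13/75) + 127/300) / (2·(1/6)) = 3/4 m/s
check:
stop time T_s = (3/4)/3 = 0.2500 s
robot covers v_R·T_r = 0.7500·0.0400 = 0.0300 m before braking
braking distance = 0.7500²/(2·3.0000) = 0.0938 m
human over T_r+T_s: 0.4000·(0.0400+0.2500) = 0.1160 m
residual clearance needed = 0.1200+0.0200+0.0150 = 0.1550 m
sum ≈ 0.0300+0.0938+0.1160+0.1550 ≈ 0.3947 m = S ✓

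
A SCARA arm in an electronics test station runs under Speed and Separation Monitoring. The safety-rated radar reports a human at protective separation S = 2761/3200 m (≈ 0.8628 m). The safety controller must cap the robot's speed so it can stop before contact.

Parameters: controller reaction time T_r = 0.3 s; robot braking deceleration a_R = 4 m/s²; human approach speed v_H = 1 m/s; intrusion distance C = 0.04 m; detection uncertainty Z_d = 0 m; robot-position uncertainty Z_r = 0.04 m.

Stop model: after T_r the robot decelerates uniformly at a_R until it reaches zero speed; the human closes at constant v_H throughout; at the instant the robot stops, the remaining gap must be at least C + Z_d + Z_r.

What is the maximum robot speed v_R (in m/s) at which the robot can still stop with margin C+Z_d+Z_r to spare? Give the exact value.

v_R_max = 3/4 m/s = 0.7500 m/s

at the boundary: (1/8)·v² + (11/20)·v + (-309/640) = 0
  disc = (11/20)² − 4·(1/8)·(-309/640) = 3481/6400 ; √disc = 59/80
  v_R = (−(11/20) + 59/80) / (2·(1/8)) = 3/4 m/s
check:
braking lasts T_s = (3/4)/4 = 0.1875 s
reaction-phase robot travel = 0.7500·0.3000 = 0.2250 m
robot under decel: 0.7500²/(2·4.0000) = 0.0703 m
human closes 1.0000·0.4875 = 0.4875 m
margins: 0.0400+0.0000+0.0400 = 0.0800 m
sum ≈ 0.2250+0.0703+0.4875+0.0800 ≈ 0.8628 m = S ✓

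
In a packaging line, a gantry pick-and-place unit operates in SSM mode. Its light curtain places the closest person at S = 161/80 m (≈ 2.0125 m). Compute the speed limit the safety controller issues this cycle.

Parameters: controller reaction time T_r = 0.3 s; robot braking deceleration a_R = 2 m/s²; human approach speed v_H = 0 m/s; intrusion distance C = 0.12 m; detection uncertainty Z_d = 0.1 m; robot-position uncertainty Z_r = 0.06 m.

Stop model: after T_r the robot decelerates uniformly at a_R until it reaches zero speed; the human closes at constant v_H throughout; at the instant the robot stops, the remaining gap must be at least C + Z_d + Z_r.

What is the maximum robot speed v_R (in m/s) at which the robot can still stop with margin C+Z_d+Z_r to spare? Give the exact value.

v_R_max = 21/10 m/s = 2.1000 m/s

at the boundary: (1/4)·v² + (3/10)·v + (-693/400) = 0
  disc = (3/10)² − 4·(1/4)·(-693/400) = 729/400 ; √disc = 27/20
  v_R = (−(3/10) + 27/20) / (2·(1/4)) = 21/10 m/s
check:
T_s = v_R/a_R = (21/10)/2 = 1.0500 s
robot covers v_R·T_r = 2.1000·0.3000 = 0.6300 m before braking
braking distance = 2.1000²/(2·2.0000) = 1.1025 m
human closes 0.0000·1.3500 = 0.0000 m
margins: 0.1200+0.1000+0.0600 = 0.2800 m
sum ≈ 0.6300+1.1025+0.0000+0.2800 ≈ 2.0125 m = S ✓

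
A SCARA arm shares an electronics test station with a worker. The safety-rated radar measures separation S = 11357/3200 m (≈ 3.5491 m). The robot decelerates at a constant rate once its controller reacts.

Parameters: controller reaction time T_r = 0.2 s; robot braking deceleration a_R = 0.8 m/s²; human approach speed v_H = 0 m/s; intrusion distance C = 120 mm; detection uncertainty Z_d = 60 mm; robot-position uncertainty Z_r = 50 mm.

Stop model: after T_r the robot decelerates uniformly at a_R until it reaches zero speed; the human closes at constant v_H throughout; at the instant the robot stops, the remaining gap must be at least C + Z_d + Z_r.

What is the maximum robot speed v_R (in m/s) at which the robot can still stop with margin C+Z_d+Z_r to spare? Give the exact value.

v_R_max = 43/20 m/s = 2.1500 m/s

collect terms ⇒ (5/8)·v_R² + (1/5)·v_R + (-10621/3200) = 0
  disc = (1/5)² − 4·(5/8)·(-10621/3200) = 53361/6400 ; √disc = 231/80
  v_R = (−(1/5) + 231/80) / (2·(5/8)) = 43/20 m/s
check:
braking lasts T_s = (43/20)/(4/5) = 2.6875 s
reaction-phase robot travel = 2.1500·0.2000 = 0.4300 m
robot covers 2.1500·2.6875 − ½·0.8000·2.6875² = 2.8891 m while stopping
human closes 0.0000·2.8875 = 0.0000 m
C+Z_d+Z_r = 0.1200+0.0600+0.0500 = 0.2300 m
sum ≈ 0.4300+2.8891+0.0000+0.2300 ≈ 3.5491 m = S ✓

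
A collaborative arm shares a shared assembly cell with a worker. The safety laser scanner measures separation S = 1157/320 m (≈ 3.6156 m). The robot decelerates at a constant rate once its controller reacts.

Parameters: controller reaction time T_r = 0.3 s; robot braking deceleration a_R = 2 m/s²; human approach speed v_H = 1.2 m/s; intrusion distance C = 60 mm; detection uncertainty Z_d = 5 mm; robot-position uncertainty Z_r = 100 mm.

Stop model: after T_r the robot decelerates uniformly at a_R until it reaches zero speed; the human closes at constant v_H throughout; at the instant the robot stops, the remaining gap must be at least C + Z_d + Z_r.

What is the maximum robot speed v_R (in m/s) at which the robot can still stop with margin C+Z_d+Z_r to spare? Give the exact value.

quadratic (1/4)·v² + (9/10)·v + (-989/320) = 0
  disc = (9/10)² − 4·(1/4)·(-989/320) = 6241/1600 ; √disc = 79/40
  v_R = (−(9/10) + 79/40) / (2·(1/4)) = 43/20 m/s
check:
braking lasts T_s = (43/20)/2 = 1.0750 s
reaction-phase robot travel = 2.1500·0.3000 = 0.6450 m
robot covers 2.1500·1.0750 − ½·2.0000·1.0750² = 1.1556 m while stopping
human over T_r+T_s: 1.2000·(0.3000+1.0750) = 1.6500 m
residual clearance needed = 0.0600+0.0050+0.1000 = 0.1650 m
sum ≈ 0.6450+1.1556+1.6500+0.1650 ≈ 3.6156 m = S ✓

v_R_max = 43/20 m/s = 2.1500 m/s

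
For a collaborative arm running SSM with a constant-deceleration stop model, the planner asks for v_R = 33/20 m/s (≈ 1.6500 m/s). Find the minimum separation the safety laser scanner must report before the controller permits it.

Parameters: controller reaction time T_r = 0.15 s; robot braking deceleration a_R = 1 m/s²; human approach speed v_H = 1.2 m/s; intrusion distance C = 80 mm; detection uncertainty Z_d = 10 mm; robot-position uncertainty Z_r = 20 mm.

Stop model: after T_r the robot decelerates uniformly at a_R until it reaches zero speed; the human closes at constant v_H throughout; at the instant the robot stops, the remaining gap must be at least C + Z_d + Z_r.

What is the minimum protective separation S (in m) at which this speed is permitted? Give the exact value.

braking lasts T_s = (33/20)/1 = 1.6500 s
reaction-phase robot travel = 1.6500·0.1500 = 0.2475 m
robot covers 1.6500·1.6500 − ½·1.0000·1.6500² = 1.3613 m while stopping
human over T_r+T_s: 1.2000·(0.1500+1.6500) = 2.1600 m
margins: 0.0800+0.0100+0.0200 = 0.1100 m
S_min ≈ 0.2475+1.3613+2.1600+0.1100  ⇒  S_min = 3103/800 m

S_min = 3103/800 m = 3.8788 m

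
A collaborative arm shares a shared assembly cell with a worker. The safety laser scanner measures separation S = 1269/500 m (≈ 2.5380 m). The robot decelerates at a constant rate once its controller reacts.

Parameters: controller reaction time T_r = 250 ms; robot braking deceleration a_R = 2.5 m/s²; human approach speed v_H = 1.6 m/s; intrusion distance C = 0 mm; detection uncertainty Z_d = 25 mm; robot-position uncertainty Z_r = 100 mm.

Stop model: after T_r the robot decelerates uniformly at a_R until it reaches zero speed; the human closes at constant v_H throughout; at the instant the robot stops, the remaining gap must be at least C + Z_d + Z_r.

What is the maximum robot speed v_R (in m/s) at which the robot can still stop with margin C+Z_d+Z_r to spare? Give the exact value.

at the boundary: (1/5)·v² + (89/100)·v + (-2013/1000) = 0
  disc = (89/100)² − 4·(1/5)·(-2013/1000) = 961/400 ; √disc = 31/20
  v_R = (−(89/100) + 31/20) / (2·(1/5)) = 33/20 m/s
check:
T_s = v_R/a_R = (33/20)/(5/2) = 0.6600 s
robot in T_r: 1.6500·0.2500 = 0.4125 m
braking distance = 1.6500²/(2·2.5000) = 0.5445 m
human over T_r+T_s: 1.6000·(0.2500+0.6600) = 1.4560 m
C+Z_d+Z_r = 0.0000+0.0250+0.1000 = 0.1250 m
sum ≈ 0.4125+0.5445+1.4560+0.1250 ≈ 2.5380 m = S ✓

v_R_max = 33/20 m/s = 1.6500 m/s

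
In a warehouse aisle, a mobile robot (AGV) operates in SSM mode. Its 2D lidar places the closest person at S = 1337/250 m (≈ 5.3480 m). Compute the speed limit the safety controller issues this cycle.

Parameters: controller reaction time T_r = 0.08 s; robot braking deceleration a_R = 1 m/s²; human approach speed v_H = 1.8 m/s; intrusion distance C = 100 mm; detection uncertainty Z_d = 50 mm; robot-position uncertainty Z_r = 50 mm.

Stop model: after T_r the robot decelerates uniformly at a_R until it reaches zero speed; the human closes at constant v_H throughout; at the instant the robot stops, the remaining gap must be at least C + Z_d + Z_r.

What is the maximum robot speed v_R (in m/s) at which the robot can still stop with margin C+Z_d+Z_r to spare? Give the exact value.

at the boundary: (1/2)·v² + (47/25)·v + (-1251/250) = 0
  disc = (47/25)² − 4·(1/2)·(-1251/250) = 8464/625 ; √disc = 92/25
  v_R = (−(47/25) + 92/25) / (2·(1/2)) = 9/5 m/s
check:
braking lasts T_s = (9/5)/1 = 1.8000 s
robot in T_r: 1.8000·0.0800 = 0.1440 m
robot covers 1.8000·1.8000 − ½·1.0000·1.8000² = 1.6200 m while stopping
person approaches 1.8000·(0.0800+1.8000) = 3.3840 m
C+Z_d+Z_r = 0.1000+0.0500+0.0500 = 0.2000 m
sum ≈ 0.1440+1.6200+3.3840+0.2000 ≈ 5.3480 m = S ✓

v_R_max = 9/5 m/s = 1.8000 m/s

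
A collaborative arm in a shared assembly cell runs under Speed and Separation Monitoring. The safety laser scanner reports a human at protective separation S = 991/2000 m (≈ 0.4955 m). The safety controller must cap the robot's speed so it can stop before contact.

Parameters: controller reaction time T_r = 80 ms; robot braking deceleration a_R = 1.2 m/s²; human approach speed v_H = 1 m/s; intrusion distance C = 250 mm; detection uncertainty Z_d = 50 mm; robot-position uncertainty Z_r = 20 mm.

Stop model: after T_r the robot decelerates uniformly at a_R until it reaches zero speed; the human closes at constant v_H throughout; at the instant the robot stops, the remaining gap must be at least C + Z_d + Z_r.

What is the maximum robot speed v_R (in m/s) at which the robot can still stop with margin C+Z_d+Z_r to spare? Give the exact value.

at the boundary: (5/12)·v² + (137/150)·v + (-191/2000) = 0
  disc = (137/150)² − 4·(5/12)·(-191/2000) = 89401/90000 ; √disc = 299/300
  v_R = (−(137/150) + 299/300) / (2·(5/12)) = 1/10 m/s
check:
braking lasts T_s = (1/10)/(6/5) = 0.0833 s
robot in T_r: 0.1000·0.0800 = 0.0080 m
robot under decel: 0.1000²/(2·1.2000) = 0.0042 m
human over T_r+T_s: 1.0000·(0.0800+0.0833) = 0.1633 m
C+Z_d+Z_r = 0.2500+0.0500+0.0200 = 0.3200 m
sum ≈ 0.0080+0.0042+0.1633+0.3200 ≈ 0.4955 m = S ✓

v_R_max = 1/10 m/s = 0.1000 m/s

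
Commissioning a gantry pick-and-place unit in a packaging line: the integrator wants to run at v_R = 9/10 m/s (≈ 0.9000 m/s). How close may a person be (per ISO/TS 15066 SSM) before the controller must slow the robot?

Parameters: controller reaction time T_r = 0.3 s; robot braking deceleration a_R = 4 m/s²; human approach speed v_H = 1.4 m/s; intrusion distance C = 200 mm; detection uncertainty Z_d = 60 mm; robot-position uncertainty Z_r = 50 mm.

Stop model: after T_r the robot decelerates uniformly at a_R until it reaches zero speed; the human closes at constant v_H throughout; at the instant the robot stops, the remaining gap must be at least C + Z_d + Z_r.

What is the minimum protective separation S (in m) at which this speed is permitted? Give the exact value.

T_s = v_R/a_R = (9/10)/4 = 0.2250 s
reaction-phase robot travel = 0.9000·0.3000 = 0.2700 m
robot covers 0.9000·0.2250 − ½·4.0000·0.2250² = 0.1013 m while stopping
human over T_r+T_s: 1.4000·(0.3000+0.2250) = 0.7350 m
margins: 0.2000+0.0600+0.0500 = 0.3100 m
S_min ≈ 0.2700+0.1013+0.7350+0.3100  ⇒  S_min = 1133/800 m

S_min = 1133/800 m = 1.4163 m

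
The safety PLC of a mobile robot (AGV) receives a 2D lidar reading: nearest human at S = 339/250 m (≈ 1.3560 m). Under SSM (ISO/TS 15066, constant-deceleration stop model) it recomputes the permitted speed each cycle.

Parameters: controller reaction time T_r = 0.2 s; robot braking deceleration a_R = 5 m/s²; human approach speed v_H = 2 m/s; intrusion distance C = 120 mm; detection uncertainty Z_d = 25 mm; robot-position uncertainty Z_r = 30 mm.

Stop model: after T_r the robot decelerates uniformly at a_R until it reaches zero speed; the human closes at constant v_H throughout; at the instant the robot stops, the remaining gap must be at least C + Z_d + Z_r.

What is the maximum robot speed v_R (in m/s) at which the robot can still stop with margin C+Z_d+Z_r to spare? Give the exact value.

collect terms ⇒ (1/10)·v_R² + (3/5)·v_R + (-781/1000) = 0
  disc = (3/5)² − 4·(1/10)·(-781/1000) = 1681/2500 ; √disc = 41/50
  v_R = (−(3/5) + 41/50) / (2·(1/10)) = 11/10 m/s
check:
T_s = v_R/a_R = (11/10)/5 = 0.2200 s
reaction-phase robot travel = 1.1000·0.2000 = 0.2200 m
robot covers 1.1000·0.2200 − ½·5.0000·0.2200² = 0.1210 m while stopping
human over T_r+T_s: 2.0000·(0.2000+0.2200) = 0.8400 m
C+Z_d+Z_r = 0.1200+0.0250+0.0300 = 0.1750 m
sum ≈ 0.2200+0.1210+0.8400+0.1750 ≈ 1.3560 m = S ✓

v_R_max = 11/10 m/s = 1.1000 m/s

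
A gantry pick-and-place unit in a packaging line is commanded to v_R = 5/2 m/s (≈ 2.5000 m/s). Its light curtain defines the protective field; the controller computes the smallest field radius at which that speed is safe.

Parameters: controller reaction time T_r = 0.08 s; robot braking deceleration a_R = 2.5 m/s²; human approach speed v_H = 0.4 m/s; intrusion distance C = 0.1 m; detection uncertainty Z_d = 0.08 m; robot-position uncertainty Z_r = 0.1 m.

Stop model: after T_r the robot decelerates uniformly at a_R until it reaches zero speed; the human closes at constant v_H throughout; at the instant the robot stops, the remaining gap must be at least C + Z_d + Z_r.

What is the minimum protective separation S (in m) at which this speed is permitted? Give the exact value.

T_s = v_R/a_R = (5/2)/(5/2) = 1.0000 s
reaction-phase robot travel = 2.5000·0.0800 = 0.2000 m
robot covers 2.5000·1.0000 − ½·2.5000·1.0000² = 1.2500 m while stopping
person approaches 0.4000·(0.0800+1.0000) = 0.4320 m
margins: 0.1000+0.0800+0.1000 = 0.2800 m
S_min ≈ 0.2000+1.2500+0.4320+0.2800  ⇒  S_min = 1081/500 m

S_min = 1081/500 m = 2.1620 m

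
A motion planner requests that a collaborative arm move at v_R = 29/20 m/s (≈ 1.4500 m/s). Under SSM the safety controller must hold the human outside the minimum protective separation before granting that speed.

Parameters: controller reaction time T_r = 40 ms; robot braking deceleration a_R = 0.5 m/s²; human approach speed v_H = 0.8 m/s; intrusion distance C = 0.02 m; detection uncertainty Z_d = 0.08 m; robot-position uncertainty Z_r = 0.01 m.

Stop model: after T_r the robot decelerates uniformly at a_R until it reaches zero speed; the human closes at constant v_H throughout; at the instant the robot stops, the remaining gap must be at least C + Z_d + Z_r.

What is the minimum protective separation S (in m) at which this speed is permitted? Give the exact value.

braking lasts T_s = (29/20)/(1/2) = 2.9000 s
robot covers v_R·T_r = 1.4500·0.0400 = 0.0580 m before braking
braking distance = 1.4500²/(2·0.5000) = 2.1025 m
human over T_r+T_s: 0.8000·(0.0400+2.9000) = 2.3520 m
residual clearance needed = 0.0200+0.0800+0.0100 = 0.1100 m
S_min ≈ 0.0580+2.1025+2.3520+0.1100  ⇒  S_min = 1849/400 m

S_min = 1849/400 m = 4.6225 m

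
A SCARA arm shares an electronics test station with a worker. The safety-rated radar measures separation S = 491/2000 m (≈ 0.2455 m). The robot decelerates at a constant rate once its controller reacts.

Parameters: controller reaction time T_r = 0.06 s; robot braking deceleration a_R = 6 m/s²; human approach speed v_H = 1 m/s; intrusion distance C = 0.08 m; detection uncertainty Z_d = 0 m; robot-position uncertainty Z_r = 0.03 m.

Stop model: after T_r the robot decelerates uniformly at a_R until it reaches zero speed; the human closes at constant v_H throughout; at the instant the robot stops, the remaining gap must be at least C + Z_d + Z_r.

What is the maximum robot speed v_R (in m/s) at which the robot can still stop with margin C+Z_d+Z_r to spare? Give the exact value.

at the boundary: (1/12)·v² + (17/75)·v + (-151/2000) = 0
  disc = (17/75)² − 4·(1/12)·(-151/2000) = 6889/90000 ; √disc = 83/300
  v_R = (−(17/75) + 83/300) / (2·(1/12)) = 3/10 m/s
check:
stop time T_s = (3/10)/6 = 0.0500 s
robot covers v_R·T_r = 0.3000·0.0600 = 0.0180 m before braking
braking distance = 0.3000²/(2·6.0000) = 0.0075 m
person approaches 1.0000·(0.0600+0.0500) = 0.1100 m
C+Z_d+Z_r = 0.0800+0.0000+0.0300 = 0.1100 m
sum ≈ 0.0180+0.0075+0.1100+0.1100 ≈ 0.2455 m = S ✓

v_R_max = 3/10 m/s = 0.3000 m/s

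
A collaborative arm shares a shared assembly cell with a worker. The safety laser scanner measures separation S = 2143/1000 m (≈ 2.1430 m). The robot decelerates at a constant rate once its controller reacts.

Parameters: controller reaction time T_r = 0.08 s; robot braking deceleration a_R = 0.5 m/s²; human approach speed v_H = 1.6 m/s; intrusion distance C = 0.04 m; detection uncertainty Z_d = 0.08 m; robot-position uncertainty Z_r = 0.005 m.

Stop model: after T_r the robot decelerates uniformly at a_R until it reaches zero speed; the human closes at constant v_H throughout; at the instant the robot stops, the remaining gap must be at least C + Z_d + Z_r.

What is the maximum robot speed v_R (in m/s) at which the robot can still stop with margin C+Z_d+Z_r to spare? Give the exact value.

v_R_max = 1/2 m/s = 0.5000 m/s

quadratic (1)·v² + (82/25)·v + (-189/100) = 0
  disc = (82/25)² − 4·(1)·(-189/100) = 11449/625 ; √disc = 107/25
  v_R = (−(82/25) + 107/25) / (2·(1)) = 1/2 m/s
check:
T_s = v_R/a_R = (1/2)/(1/2) = 1.0000 s
robot in T_r: 0.5000·0.0800 = 0.0400 m
braking distance = 0.5000²/(2·0.5000) = 0.2500 m
human closes 1.6000·1.0800 = 1.7280 m
residual clearance needed = 0.0400+0.0800+0.0050 = 0.1250 m
sum ≈ 0.0400+0.2500+1.7280+0.1250 ≈ 2.1430 m = S ✓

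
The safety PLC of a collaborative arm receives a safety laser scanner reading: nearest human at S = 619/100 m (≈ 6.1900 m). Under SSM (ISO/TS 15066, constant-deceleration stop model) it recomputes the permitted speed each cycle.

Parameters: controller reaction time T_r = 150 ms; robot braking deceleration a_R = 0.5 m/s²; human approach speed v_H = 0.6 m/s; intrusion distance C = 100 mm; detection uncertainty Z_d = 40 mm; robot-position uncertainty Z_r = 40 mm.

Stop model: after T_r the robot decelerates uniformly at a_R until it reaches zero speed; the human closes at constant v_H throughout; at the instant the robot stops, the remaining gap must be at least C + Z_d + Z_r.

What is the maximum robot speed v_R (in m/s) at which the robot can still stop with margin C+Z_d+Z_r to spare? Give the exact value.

at the boundary: (1)·v² + (27/20)·v + (-148/25) = 0
  disc = (27/20)² − 4·(1)·(-148/25) = 10201/400 ; √disc = 101/20
  v_R = (−(27/20) + 101/20) / (2·(1)) = 37/20 m/s
check:
stop time T_s = (37/20)/(1/2) = 3.7000 s
reaction-phase robot travel = 1.8500·0.1500 = 0.2775 m
braking distance = 1.8500²/(2·0.5000) = 3.4225 m
human over T_r+T_s: 0.6000·(0.1500+3.7000) = 2.3100 m
residual clearance needed = 0.1000+0.0400+0.0400 = 0.1800 m
sum ≈ 0.2775+3.4225+2.3100+0.1800 ≈ 6.1900 m = S ✓

v_R_max = 37/20 m/s = 1.8500 m/s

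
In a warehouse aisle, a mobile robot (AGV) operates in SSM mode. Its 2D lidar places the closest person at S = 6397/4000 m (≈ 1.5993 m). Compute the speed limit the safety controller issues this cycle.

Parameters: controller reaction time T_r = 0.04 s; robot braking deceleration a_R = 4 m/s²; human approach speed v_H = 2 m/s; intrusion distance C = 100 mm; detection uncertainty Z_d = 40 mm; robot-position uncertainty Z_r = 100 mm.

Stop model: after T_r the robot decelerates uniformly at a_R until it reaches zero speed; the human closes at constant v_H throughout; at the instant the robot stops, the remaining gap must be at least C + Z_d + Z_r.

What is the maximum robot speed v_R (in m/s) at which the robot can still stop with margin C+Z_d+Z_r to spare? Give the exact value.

quadratic (1/8)·v² + (27/50)·v + (-5117/4000) = 0
  disc = (27/50)² − 4·(1/8)·(-5117/4000) = 37249/40000 ; √disc = 193/200
  v_R = (−(27/50) + 193/200) / (2·(1/8)) = 17/10 m/s
check:
stop time T_s = (17/10)/4 = 0.4250 s
reaction-phase robot travel = 1.7000·0.0400 = 0.0680 m
robot under decel: 1.7000²/(2·4.0000) = 0.3613 m
human closes 2.0000·0.4650 = 0.9300 m
residual clearance needed = 0.1000+0.0400+0.1000 = 0.2400 m
sum ≈ 0.0680+0.3613+0.9300+0.2400 ≈ 1.5993 m = S ✓

v_R_max = 17/10 m/s = 1.7000 m/s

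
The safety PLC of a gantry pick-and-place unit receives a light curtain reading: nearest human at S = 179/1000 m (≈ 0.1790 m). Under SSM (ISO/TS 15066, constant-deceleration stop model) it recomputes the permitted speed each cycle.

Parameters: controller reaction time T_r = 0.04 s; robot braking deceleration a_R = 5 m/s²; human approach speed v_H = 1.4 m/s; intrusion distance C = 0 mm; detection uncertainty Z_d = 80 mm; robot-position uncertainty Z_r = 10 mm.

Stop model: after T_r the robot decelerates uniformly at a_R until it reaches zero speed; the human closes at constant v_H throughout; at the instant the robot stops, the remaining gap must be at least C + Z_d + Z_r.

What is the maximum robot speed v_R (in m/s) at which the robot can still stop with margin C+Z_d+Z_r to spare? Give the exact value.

v_R_max = 1/10 m/s = 0.1000 m/s

quadratic (1/10)·v² + (8/25)·v + (-33/1000) = 0
  disc = (8/25)² − 4·(1/10)·(-33/1000) = 289/2500 ; √disc = 17/50
  v_R = (−(8/25) + 17/50) / (2·(1/10)) = 1/10 m/s
check:
stop time T_s = (1/10)/5 = 0.0200 s
robot in T_r: 0.1000·0.0400 = 0.0040 m
robot covers 0.1000·0.0200 − ½·5.0000·0.0200² = 0.0010 m while stopping
human closes 1.4000·0.0600 = 0.0840 m
residual clearance needed = 0.0000+0.0800+0.0100 = 0.0900 m
sum ≈ 0.0040+0.0010+0.0840+0.0900 ≈ 0.1790 m = S ✓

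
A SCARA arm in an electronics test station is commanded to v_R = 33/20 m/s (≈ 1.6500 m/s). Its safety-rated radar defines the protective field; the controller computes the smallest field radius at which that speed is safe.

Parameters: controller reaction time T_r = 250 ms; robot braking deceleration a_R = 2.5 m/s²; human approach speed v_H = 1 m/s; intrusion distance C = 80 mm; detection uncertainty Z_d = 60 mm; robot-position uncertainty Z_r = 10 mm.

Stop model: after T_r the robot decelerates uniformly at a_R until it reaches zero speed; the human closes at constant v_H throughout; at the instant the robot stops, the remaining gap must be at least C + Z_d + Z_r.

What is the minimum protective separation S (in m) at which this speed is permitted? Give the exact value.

S_min = 2017/1000 m = 2.0170 m

stop time T_s = (33/20)/(5/2) = 0.6600 s
robot covers v_R·T_r = 1.6500·0.2500 = 0.4125 m before braking
robot under decel: 1.6500²/(2·2.5000) = 0.5445 m
human over T_r+T_s: 1.0000·(0.2500+0.6600) = 0.9100 m
residual clearance needed = 0.0800+0.0600+0.0100 = 0.1500 m
S_min ≈ 0.4125+0.5445+0.9100+0.1500  ⇒  S_min = 2017/1000 m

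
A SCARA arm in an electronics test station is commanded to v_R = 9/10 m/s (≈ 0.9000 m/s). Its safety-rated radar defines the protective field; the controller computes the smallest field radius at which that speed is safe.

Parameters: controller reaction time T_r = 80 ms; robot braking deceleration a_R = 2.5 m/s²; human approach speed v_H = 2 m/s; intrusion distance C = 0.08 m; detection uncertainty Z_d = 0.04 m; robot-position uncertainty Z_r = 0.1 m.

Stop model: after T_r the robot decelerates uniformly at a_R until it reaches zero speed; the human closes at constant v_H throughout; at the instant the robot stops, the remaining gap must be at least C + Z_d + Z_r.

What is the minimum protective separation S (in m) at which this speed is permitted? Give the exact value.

stop time T_s = (9/10)/(5/2) = 0.3600 s
robot in T_r: 0.9000·0.0800 = 0.0720 m
braking distance = 0.9000²/(2·2.5000) = 0.1620 m
human closes 2.0000·0.4400 = 0.8800 m
margins: 0.0800+0.0400+0.1000 = 0.2200 m
S_min ≈ 0.0720+0.1620+0.8800+0.2200  ⇒  S_min = 667/500 m

S_min = 667/500 m = 1.3340 m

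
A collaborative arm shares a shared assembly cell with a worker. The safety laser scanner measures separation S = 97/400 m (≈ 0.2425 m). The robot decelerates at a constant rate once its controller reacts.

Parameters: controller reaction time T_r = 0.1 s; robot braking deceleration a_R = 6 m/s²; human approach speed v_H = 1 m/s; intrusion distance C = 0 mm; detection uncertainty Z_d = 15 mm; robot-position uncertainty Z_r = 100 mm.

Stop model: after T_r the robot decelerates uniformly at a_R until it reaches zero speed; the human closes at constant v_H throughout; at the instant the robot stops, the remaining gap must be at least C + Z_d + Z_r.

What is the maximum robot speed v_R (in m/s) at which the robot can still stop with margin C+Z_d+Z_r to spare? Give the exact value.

quadratic (1/12)·v² + (4/15)·v + (-11/400) = 0
  disc = (4/15)² − 4·(1/12)·(-11/400) = 289/3600 ; √disc = 17/60
  v_R = (−(4/15) + 17/60) / (2·(1/12)) = 1/10 m/s
check:
stop time T_s = (1/10)/6 = 0.0167 s
reaction-phase robot travel = 0.1000·0.1000 = 0.0100 m
braking distance = 0.1000²/(2·6.0000) = 0.0008 m
human closes 1.0000·0.1167 = 0.1167 m
residual clearance needed = 0.0000+0.0150+0.1000 = 0.1150 m
sum ≈ 0.0100+0.0008+0.1167+0.1150 ≈ 0.2425 m = S ✓

v_R_max = 1/10 m/s = 0.1000 m/s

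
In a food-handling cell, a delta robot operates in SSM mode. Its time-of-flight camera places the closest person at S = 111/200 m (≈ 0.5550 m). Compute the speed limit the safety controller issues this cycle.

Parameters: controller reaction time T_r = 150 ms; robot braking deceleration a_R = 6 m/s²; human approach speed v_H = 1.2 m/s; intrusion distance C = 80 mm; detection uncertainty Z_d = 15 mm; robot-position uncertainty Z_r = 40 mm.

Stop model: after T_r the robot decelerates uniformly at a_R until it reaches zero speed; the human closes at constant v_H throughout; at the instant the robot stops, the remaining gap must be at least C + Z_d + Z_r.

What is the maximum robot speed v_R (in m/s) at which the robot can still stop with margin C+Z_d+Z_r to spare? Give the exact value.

v_R_max = 3/5 m/s = 0.6000 m/s

quadratic (1/12)·v² + (7/20)·v + (-6/25) = 0
  disc = (7/20)² − 4·(1/12)·(-6/25) = 81/400 ; √disc = 9/20
  v_R = (−(7/20) + 9/20) / (2·(1/12)) = 3/5 m/s
check:
braking lasts T_s = (3/5)/6 = 0.1000 s
reaction-phase robot travel = 0.6000·0.1500 = 0.0900 m
robot covers 0.6000·0.1000 − ½·6.0000·0.1000² = 0.0300 m while stopping
human closes 1.2000·0.2500 = 0.3000 m
C+Z_d+Z_r = 0.0800+0.0150+0.0400 = 0.1350 m
sum ≈ 0.0900+0.0300+0.3000+0.1350 ≈ 0.5550 m = S ✓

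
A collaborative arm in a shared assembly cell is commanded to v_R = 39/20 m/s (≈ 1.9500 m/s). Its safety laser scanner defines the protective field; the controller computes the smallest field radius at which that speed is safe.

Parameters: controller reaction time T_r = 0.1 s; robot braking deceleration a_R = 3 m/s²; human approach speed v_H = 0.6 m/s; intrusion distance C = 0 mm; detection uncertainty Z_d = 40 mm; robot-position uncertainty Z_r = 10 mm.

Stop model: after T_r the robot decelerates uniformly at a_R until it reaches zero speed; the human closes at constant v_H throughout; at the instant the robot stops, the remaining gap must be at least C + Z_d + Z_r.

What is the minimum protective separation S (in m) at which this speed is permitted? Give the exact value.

S_min = 1063/800 m = 1.3288 m

T_s = v_R/a_R = (39/20)/3 = 0.6500 s
robot covers v_R·T_r = 1.9500·0.1000 = 0.1950 m before braking
robot under decel: 1.9500²/(2·3.0000) = 0.6338 m
human closes 0.6000·0.7500 = 0.4500 m
margins: 0.0000+0.0400+0.0100 = 0.0500 m
S_min ≈ 0.1950+0.6338+0.4500+0.0500  ⇒  S_min = 1063/800 m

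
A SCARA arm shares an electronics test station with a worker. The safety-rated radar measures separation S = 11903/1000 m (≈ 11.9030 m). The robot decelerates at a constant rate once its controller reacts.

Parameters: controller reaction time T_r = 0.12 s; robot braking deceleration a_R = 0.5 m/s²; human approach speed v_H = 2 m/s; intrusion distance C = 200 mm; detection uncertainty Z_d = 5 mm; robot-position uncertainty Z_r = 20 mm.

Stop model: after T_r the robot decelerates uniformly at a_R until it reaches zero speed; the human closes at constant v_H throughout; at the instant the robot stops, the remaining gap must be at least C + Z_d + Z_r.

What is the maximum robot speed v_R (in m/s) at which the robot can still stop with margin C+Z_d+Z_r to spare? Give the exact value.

v_R_max = 19/10 m/s = 1.9000 m/s

quadratic (1)·v² + (103/25)·v + (-5719/500) = 0
  disc = (103/25)² − 4·(1)·(-5719/500) = 39204/625 ; √disc = 198/25
  v_R = (−(103/25) + 198/25) / (2·(1)) = 19/10 m/s
check:
braking lasts T_s = (19/10)/(1/2) = 3.8000 s
reaction-phase robot travel = 1.9000·0.1200 = 0.2280 m
braking distance = 1.9000²/(2·0.5000) = 3.6100 m
human closes 2.0000·3.9200 = 7.8400 m
margins: 0.2000+0.0050+0.0200 = 0.2250 m
sum ≈ 0.2280+3.6100+7.8400+0.2250 ≈ 11.9030 m = S ✓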